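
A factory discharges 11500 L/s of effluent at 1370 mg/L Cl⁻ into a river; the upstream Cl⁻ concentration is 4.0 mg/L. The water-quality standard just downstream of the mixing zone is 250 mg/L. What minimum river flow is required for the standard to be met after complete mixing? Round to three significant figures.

52400 L/s

Set C_mix = 250: (Q·4.000 + 11500·1370) / (Q + 11500) = 250
→ Q = 11500·(1370 − 250)/(250 − 4.000) = 52360 L/s.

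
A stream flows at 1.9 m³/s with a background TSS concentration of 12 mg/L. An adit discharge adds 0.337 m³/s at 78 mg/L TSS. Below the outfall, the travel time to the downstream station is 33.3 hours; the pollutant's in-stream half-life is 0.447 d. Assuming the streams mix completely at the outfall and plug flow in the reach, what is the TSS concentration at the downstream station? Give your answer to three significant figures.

2.55 mg/L

Conservation of mass: C = (1.900·12.00 + 0.3370·78.00) / 2.237 = 49.09/2.237 = 21.94 mg/L.
Half-life 0.447 d → k = ln 2 / 0.447 = 1.551 d⁻¹.
Applying C = C₀e^(−kt): 21.94 × 0.1163 = 2.552 mg/L.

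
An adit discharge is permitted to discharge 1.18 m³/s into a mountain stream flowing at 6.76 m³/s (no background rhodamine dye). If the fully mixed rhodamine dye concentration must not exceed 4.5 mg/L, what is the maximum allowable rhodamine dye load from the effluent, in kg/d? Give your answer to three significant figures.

Mass balance at the limit: 6.760·0 + 1.180·Cₑ = 7.940·4.5 → Cₑ = 30.28 mg/L.
Load = 1.180 m³/s × 30.28 g/m³ × 86 400 s/d = 3087 kg/d.

3090 kg/d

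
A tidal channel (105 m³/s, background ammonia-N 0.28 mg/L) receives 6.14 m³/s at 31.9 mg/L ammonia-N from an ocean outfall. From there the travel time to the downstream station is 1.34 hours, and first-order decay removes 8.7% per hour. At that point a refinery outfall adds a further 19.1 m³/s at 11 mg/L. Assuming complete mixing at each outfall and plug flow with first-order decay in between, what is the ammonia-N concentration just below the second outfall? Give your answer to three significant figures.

Mass balance: C = (105.0·0.2800 + 6.140·31.90) / 111.1 = 225.3/111.1 = 2.027 mg/L; combined flow 111.1 m³/s.
8.7%/h lost → k = −ln(1 − 0.087) = 0.09102 h⁻¹.
First-order decay: C = 2.027·exp(−k·t) = 2.027·0.8852 = 1.794 mg/L.
Second outfall: C = (111.1·1.794 + 19.10·11.00)/130.2 = 3.144 mg/L.

3.14 mg/L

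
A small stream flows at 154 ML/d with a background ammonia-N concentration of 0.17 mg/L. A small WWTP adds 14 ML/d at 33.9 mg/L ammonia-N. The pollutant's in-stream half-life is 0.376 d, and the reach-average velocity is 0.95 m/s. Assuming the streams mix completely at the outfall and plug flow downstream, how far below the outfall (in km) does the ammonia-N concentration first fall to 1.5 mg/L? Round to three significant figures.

Flow-weighted average: C = (154.0·0.1700 + 14.00·33.90) / 168.0 = 500.8/168.0 = 2.981 mg/L.
Half-life 0.376 d → k = ln 2 / 0.376 = 1.843 d⁻¹.
Set 2.981·exp(−k·t) = 1.5 → t = ln(2.981/1.5)/k = 32190 s = 8.941 h.
Distance = v·t = 0.95·32190 = 30580 m = 30.58 km.

30.6 km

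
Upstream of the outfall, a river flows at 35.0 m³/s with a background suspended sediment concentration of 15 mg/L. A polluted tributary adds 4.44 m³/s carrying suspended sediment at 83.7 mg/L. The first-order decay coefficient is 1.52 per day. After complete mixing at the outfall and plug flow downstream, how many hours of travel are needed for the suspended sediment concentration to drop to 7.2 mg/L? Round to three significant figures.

After mixing, C = (35.00·15.00 + 4.440·83.70) / 39.44 = 896.6/39.44 = 22.73 mg/L.
22.73·exp(−k·t) = 7.2 → t = ln(22.73/7.2)/k = 65360 s = 18.15 h.

18.2 h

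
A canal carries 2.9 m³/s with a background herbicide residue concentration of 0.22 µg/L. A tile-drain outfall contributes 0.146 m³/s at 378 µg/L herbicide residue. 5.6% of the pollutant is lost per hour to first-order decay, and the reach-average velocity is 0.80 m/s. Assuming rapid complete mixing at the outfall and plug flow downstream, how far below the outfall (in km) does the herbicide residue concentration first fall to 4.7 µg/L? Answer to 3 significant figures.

Flow-weighted average: C = (2.900·0.2200 + 0.1460·378.0) / 3.046 = 55.83/3.046 = 18.33 µg/L.
5.6%/h lost → k = −ln(1 − 0.056) = 0.05763 h⁻¹.
Set 18.33·exp(−k·t) = 4.7 → t = ln(18.33/4.7)/k = 85010 s = 23.61 h.
Distance = v·t = 0.80·85010 = 68010 m = 68.01 km.

68.0 km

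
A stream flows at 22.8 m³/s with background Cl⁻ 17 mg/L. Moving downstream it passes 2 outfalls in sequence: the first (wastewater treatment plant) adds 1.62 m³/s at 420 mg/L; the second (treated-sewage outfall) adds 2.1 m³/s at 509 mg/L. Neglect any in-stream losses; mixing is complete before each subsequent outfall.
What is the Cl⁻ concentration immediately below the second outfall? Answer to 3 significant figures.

Below outfall 1: Q → 24.42 m³/s, C = (22.80·17.00 + 1.620·420.0)/24.42 = 43.73 mg/L.
Below outfall 2: Q → 26.52 m³/s, C = (24.42·43.73 + 2.100·509.0)/26.52 = 80.58 mg/L.

80.6 mg/L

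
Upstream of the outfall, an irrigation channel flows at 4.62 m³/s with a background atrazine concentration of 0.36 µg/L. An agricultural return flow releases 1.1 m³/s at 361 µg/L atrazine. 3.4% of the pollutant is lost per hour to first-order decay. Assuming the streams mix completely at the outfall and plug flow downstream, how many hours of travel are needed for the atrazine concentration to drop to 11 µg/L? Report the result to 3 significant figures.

Mixed concentration C = ΣQC/ΣQ = (4.620·0.3600 + 1.100·361.0) / 5.720 = 398.8/5.720 = 69.71 µg/L.
3.4%/h lost → k = −ln(1 − 0.034) = 0.03459 h⁻¹.
69.71·exp(−k·t) = 11 → t = ln(69.71/11)/k = 192200 s = 53.38 h.

53.4 h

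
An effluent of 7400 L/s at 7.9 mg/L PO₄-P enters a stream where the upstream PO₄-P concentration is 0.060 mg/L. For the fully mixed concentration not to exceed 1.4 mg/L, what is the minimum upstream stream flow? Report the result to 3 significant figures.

Set C_mix = 1.4: (Q·0.06000 + 7400·7.900) / (Q + 7400) = 1.4
→ Q = 7400·(7.900 − 1.4)/(1.4 − 0.06000) = 35900 L/s.

35900 L/s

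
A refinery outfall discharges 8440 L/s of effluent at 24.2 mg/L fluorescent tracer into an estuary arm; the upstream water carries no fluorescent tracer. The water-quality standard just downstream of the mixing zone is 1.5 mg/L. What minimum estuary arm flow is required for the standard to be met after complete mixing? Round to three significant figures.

128000 L/s

Set C_mix = 1.5: (Q·0 + 8440·24.20) / (Q + 8440) = 1.5
→ Q = 8440·(24.20 − 1.5)/(1.5 − 0) = 127700 L/s.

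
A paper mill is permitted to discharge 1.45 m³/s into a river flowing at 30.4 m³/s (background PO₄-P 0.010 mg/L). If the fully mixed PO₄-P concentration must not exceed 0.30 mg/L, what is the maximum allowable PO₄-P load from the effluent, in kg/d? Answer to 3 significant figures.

Mass balance at the limit: 30.40·0.01000 + 1.450·Cₑ = 31.85·0.30 → Cₑ = 6.380 mg/L.
Load = 1.450 m³/s × 6.380 g/m³ × 86 400 s/d = 799.3 kg/d.

799 kg/d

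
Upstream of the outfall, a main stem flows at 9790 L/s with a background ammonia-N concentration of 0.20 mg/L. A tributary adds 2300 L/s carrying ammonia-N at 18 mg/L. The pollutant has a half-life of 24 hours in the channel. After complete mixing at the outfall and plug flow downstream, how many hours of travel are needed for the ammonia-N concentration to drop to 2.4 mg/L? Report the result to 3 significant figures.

13.9 h

Mass balance: C = (9790·0.2000 + 2300·18.00) / 12090 = 43360/12090 = 3.586 mg/L.
Half-life 24 h → k = ln 2 / 24 = 0.02888 h⁻¹ = 0.6931 d⁻¹.
3.586·exp(−k·t) = 2.4 → t = ln(3.586/2.4)/k = 50060 s = 13.91 h.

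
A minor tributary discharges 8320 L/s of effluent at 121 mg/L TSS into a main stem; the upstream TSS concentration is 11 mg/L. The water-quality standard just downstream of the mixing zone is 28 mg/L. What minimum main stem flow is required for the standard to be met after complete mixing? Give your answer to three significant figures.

45500 L/s

Set C_mix = 28: (Q·11.00 + 8320·121.0) / (Q + 8320) = 28
→ Q = 8320·(121.0 − 28)/(28 − 11.00) = 45520 L/s.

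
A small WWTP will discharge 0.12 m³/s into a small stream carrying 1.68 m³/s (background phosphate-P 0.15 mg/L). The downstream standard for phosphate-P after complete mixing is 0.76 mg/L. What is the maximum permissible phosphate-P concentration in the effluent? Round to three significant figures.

9.30 mg/L

At the limit, (Qr·Cr + Qe·Cₑ)/(Qr + Qe) = 0.76:
Cₑ = (1.800·0.76 − 1.680·0.1500) / 0.1200 = 9.300 mg/L.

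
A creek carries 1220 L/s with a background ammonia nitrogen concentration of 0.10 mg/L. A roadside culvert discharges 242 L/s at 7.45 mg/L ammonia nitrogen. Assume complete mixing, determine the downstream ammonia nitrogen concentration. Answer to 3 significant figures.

Mixed concentration C = ΣQC/ΣQ = (1220·0.1000 + 242.0·7.450) / 1462 = 1925/1462 = 1.317 mg/L.

1.32 mg/L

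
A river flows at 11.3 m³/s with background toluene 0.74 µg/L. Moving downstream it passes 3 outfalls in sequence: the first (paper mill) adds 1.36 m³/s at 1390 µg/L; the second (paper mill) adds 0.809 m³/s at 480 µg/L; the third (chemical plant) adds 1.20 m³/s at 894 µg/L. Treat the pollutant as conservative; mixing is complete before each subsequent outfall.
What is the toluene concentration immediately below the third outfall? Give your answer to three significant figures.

229 µg/L

Outfall 1: combined Q = 12.66 m³/s; C = (11.30·0.7400 + 1.360·1390)/12.66 = 150.0 µg/L.
Outfall 2: combined Q = 13.47 m³/s; C = (12.66·150.0 + 0.8090·480.0)/13.47 = 169.8 µg/L.
Outfall 3: combined Q = 14.67 m³/s; C = (13.47·169.8 + 1.200·894.0)/14.67 = 229.0 µg/L.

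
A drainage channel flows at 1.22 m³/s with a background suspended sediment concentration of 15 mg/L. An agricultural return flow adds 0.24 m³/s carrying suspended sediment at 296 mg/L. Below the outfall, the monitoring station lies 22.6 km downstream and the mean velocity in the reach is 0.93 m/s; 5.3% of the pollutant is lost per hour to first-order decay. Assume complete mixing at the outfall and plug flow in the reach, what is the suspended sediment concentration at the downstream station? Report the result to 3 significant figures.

After mixing, C = (1.220·15.00 + 0.2400·296.0) / 1.460 = 89.34/1.460 = 61.19 mg/L.
Travel time t = 22.6·1000 / 0.93 = 24300 s = 6.750 h.
5.3%/h lost → k = −ln(1 − 0.053) = 0.05446 h⁻¹.
After decay, C = 61.19 × e^(−kt) = 61.19 × 0.6924 = 42.37 mg/L.

42.4 mg/L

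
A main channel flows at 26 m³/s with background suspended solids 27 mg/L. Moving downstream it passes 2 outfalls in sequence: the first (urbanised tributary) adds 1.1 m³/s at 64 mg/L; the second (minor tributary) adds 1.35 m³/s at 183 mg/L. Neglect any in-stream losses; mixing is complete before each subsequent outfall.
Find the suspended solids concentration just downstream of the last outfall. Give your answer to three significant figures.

Outfall 1: combined Q = 27.10 m³/s; C = (26.00·27.00 + 1.100·64.00)/27.10 = 28.50 mg/L.
Outfall 2: combined Q = 28.45 m³/s; C = (27.10·28.50 + 1.350·183.0)/28.45 = 35.83 mg/L.

35.8 mg/L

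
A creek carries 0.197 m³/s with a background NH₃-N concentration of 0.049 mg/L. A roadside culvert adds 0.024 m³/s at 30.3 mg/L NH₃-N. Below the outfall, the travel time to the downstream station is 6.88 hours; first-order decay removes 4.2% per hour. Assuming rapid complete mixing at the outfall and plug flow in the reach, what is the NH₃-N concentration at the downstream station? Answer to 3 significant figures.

2.48 mg/L

Mass balance: C = (0.1970·0.04900 + 0.02400·30.30) / 0.2210 = 0.7369/0.2210 = 3.334 mg/L.
4.2%/h lost → k = −ln(1 − 0.042) = 0.04291 h⁻¹.
Applying C = C₀e^(−kt): 3.334 × 0.7444 = 2.482 mg/L.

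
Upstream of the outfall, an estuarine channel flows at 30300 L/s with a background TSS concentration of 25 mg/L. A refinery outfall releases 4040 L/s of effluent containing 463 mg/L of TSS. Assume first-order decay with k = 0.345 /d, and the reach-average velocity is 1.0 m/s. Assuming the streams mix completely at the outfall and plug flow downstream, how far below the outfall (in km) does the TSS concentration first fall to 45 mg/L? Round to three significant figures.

133 km

Flow-weighted average: C = (30300·25.00 + 4040·463.0) / 34340 = 2628000/34340 = 76.53 mg/L.
Set 76.53·exp(−k·t) = 45 → t = ln(76.53/45)/k = 133000 s = 36.94 h.
Distance = v·t = 1.0·133000 = 133000 m = 133.0 km.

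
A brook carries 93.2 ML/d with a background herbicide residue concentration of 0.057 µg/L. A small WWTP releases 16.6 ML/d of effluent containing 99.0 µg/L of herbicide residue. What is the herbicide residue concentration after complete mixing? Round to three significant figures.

Mixed concentration C = ΣQC/ΣQ = (93.20·0.05700 + 16.60·99.00) / 109.8 = 1649/109.8 = 15.02 µg/L.

15.0 µg/L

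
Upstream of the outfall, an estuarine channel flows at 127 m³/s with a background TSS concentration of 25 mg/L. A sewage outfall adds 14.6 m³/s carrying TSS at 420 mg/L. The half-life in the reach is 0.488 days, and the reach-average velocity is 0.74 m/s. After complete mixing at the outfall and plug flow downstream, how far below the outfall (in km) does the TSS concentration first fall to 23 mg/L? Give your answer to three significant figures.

47.3 km

Conservation of mass: C = (127.0·25.00 + 14.60·420.0) / 141.6 = 9307/141.6 = 65.73 mg/L.
Half-life 0.488 d → k = ln 2 / 0.488 = 1.420 d⁻¹.
Set 65.73·exp(−k·t) = 23 → t = ln(65.73/23)/k = 63870 s = 17.74 h.
Distance = v·t = 0.74·63870 = 47260 m = 47.26 km.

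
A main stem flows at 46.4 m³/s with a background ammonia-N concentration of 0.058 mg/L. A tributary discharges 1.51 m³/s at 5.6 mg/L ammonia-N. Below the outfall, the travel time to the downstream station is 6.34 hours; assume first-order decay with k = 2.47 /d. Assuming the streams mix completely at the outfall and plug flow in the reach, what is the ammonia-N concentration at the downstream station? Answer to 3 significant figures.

0.121 mg/L

Flow-weighted average: C = (46.40·0.05800 + 1.510·5.600) / 47.91 = 11.15/47.91 = 0.2327 mg/L.
Applying C = C₀e^(−kt): 0.2327 × 0.5207 = 0.1212 mg/L.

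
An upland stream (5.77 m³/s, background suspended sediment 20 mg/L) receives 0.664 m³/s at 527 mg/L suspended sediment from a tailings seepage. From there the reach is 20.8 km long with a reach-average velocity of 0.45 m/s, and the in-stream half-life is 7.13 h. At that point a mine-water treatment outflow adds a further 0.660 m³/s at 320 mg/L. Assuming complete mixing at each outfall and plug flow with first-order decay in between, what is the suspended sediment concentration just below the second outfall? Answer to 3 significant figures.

48.6 mg/L

Conservation of mass: C = (5.770·20.00 + 0.6640·527.0) / 6.434 = 465.3/6.434 = 72.32 mg/L; combined flow 6.434 m³/s.
Travel time t = 20.8·1000 / 0.45 = 46220 s = 12.84 h.
Half-life 7.13 h → k = ln 2 / 7.13 = 0.09722 h⁻¹ = 2.333 d⁻¹.
After decay, C = 72.32 × e^(−kt) = 72.32 × 0.2870 = 20.76 mg/L.
Second outfall: C = (6.434·20.76 + 0.6600·320.0)/7.094 = 48.60 mg/L.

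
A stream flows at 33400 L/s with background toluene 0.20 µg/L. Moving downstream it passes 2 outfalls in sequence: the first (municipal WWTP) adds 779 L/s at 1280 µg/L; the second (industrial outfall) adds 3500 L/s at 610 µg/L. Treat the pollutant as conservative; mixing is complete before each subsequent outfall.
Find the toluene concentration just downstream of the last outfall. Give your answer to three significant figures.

83.3 µg/L

Below outfall 1: Q → 34180 L/s, C = (33400·0.2000 + 779.0·1280)/34180 = 29.37 µg/L.
Below outfall 2: Q → 37680 L/s, C = (34180·29.37 + 3500·610.0)/37680 = 83.30 µg/L.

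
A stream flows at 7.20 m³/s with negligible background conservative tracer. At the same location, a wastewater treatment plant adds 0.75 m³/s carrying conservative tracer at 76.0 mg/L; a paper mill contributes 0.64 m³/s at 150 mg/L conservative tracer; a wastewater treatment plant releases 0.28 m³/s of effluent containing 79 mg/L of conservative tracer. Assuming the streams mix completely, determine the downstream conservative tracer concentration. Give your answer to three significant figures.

19.7 mg/L

Mixed concentration C = ΣQC/ΣQ = (7.200·0 + 0.7500·76.00 + 0.6400·150.0 + 0.2800·79.00) / 8.870 = 175.1/8.870 = 19.74 mg/L.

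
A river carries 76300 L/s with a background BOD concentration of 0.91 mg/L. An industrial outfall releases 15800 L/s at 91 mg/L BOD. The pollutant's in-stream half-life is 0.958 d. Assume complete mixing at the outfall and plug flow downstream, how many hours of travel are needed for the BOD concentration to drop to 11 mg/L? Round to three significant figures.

After mixing, C = (76300·0.9100 + 15800·91.00) / 92100 = 1507000/92100 = 16.37 mg/L.
Half-life 0.958 d → k = ln 2 / 0.958 = 0.7235 d⁻¹.
16.37·exp(−k·t) = 11 → t = ln(16.37/11)/k = 47440 s = 13.18 h.

13.2 h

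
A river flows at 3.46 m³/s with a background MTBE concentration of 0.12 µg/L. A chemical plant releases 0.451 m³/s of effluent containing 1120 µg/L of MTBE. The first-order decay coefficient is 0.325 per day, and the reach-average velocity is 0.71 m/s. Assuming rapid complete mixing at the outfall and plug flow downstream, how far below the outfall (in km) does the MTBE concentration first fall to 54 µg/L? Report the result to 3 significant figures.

165 km

Conservation of mass: C = (3.460·0.1200 + 0.4510·1120) / 3.911 = 505.5/3.911 = 129.3 µg/L.
Set 129.3·exp(−k·t) = 54 → t = ln(129.3/54)/k = 232000 s = 64.46 h.
Distance = v·t = 0.71·232000 = 164700 m = 164.7 km.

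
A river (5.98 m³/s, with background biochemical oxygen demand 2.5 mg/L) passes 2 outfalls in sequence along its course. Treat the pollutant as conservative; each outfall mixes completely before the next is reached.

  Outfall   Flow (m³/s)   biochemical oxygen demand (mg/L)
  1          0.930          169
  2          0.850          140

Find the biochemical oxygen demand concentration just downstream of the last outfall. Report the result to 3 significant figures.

37.5 mg/L

Outfall 1: combined Q = 6.910 m³/s; C = (5.980·2.500 + 0.9300·169.0)/6.910 = 24.91 mg/L.
Outfall 2: combined Q = 7.760 m³/s; C = (6.910·24.91 + 0.8500·140.0)/7.760 = 37.52 mg/L.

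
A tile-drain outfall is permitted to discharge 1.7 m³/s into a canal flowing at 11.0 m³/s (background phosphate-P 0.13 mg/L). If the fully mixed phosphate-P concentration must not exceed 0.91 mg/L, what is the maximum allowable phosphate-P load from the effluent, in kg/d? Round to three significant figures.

875 kg/d

Mass balance at the limit: 11.00·0.1300 + 1.700·Cₑ = 12.70·0.91 → Cₑ = 5.957 mg/L.
Load = 1.700 m³/s × 5.957 g/m³ × 86 400 s/d = 875.0 kg/d.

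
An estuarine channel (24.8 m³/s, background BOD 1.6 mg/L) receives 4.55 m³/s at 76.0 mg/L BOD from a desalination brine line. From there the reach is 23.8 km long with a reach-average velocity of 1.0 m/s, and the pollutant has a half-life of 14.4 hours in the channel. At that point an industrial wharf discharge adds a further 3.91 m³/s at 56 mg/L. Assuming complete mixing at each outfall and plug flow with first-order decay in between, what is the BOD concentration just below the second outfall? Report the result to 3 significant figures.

15.0 mg/L

Mixed concentration C = ΣQC/ΣQ = (24.80·1.600 + 4.550·76.00) / 29.35 = 385.5/29.35 = 13.13 mg/L; combined flow 29.35 m³/s.
Travel time t = 23.8·1000 / 1.0 = 23800 s = 6.611 h.
Half-life 14.4 h → k = ln 2 / 14.4 = 0.04814 h⁻¹ = 1.155 d⁻¹.
Decay over the reach: 13.13·exp(−kt) = 13.13·0.7274 = 9.554 mg/L.
At the second outfall, C = (29.35·9.554 + 3.910·56.00) / (29.35 + 3.910) = 15.01 mg/L.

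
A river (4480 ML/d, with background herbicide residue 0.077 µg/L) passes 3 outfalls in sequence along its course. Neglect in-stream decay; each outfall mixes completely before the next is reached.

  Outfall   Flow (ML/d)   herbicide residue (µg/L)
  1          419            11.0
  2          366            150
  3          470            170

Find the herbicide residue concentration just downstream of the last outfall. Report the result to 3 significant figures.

24.4 µg/L

After outfall 1: Q = 4480 + 419.0 = 4899 ML/d; C = (4480·0.07700 + 419.0·11.00)/4899 = 1.011 µg/L.
After outfall 2: Q = 4899 + 366.0 = 5265 ML/d; C = (4899·1.011 + 366.0·150.0)/5265 = 11.37 µg/L.
After outfall 3: Q = 5265 + 470.0 = 5735 ML/d; C = (5265·11.37 + 470.0·170.0)/5735 = 24.37 µg/L.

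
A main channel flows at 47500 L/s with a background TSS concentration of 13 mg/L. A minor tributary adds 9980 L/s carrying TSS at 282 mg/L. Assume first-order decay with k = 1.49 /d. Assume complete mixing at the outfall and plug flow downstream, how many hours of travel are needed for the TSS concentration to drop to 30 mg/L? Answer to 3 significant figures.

Mass balance: C = (47500·13.00 + 9980·282.0) / 57480 = 3432000/57480 = 59.71 mg/L.
59.71·exp(−k·t) = 30 → t = ln(59.71/30)/k = 39910 s = 11.09 h.

11.1 h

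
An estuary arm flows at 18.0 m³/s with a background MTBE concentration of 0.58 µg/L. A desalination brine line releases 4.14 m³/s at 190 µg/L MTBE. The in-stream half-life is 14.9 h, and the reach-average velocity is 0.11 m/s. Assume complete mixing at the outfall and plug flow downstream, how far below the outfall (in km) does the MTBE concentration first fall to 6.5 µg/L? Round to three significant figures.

Mass balance: C = (18.00·0.5800 + 4.140·190.0) / 22.14 = 797.0/22.14 = 36.00 µg/L.
Half-life 14.9 h → k = ln 2 / 14.9 = 0.04652 h⁻¹ = 1.116 d⁻¹.
Set 36.00·exp(−k·t) = 6.5 → t = ln(36.00/6.5)/k = 132500 s = 36.80 h.
Distance = v·t = 0.11·132500 = 14570 m = 14.57 km.

14.6 km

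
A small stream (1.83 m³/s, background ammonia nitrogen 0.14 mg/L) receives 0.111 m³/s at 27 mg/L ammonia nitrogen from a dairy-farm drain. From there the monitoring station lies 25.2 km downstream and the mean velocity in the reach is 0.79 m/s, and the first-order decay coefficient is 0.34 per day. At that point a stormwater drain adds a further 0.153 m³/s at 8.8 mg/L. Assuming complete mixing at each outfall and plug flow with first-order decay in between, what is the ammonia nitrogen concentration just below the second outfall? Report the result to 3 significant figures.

Conservation of mass: C = (1.830·0.1400 + 0.1110·27.00) / 1.941 = 3.253/1.941 = 1.676 mg/L; combined flow 1.941 m³/s.
Travel time t = 25.2·1000 / 0.79 = 31900 s = 8.861 h.
Decay over the reach: 1.676·exp(−kt) = 1.676·0.8820 = 1.478 mg/L.
Second outfall: C = (1.941·1.478 + 0.1530·8.800)/2.094 = 2.013 mg/L.

2.01 mg/L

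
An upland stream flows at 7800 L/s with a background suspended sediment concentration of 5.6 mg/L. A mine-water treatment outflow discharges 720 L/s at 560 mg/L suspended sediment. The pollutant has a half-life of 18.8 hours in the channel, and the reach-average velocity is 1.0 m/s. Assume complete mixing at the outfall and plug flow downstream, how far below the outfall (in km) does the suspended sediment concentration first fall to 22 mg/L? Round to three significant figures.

After mixing, C = (7800·5.600 + 720.0·560.0) / 8520 = 446900/8520 = 52.45 mg/L.
Half-life 18.8 h → k = ln 2 / 18.8 = 0.03687 h⁻¹ = 0.8849 d⁻¹.
Set 52.45·exp(−k·t) = 22 → t = ln(52.45/22)/k = 84830 s = 23.57 h.
Distance = v·t = 1.0·84830 = 84830 m = 84.83 km.

84.8 km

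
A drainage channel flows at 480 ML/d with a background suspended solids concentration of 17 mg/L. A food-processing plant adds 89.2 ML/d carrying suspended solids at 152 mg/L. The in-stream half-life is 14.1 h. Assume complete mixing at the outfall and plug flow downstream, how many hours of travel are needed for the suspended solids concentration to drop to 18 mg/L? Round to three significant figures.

Mass balance: C = (480.0·17.00 + 89.20·152.0) / 569.2 = 21720/569.2 = 38.16 mg/L.
Half-life 14.1 h → k = ln 2 / 14.1 = 0.04916 h⁻¹ = 1.180 d⁻¹.
38.16·exp(−k·t) = 18 → t = ln(38.16/18)/k = 55020 s = 15.28 h.

15.3 h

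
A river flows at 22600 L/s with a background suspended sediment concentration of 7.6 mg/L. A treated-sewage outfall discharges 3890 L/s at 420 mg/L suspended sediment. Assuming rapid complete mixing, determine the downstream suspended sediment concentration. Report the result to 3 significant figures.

After mixing, C = (22600·7.600 + 3890·420.0) / 26490 = 1806000/26490 = 68.16 mg/L.

68.2 mg/L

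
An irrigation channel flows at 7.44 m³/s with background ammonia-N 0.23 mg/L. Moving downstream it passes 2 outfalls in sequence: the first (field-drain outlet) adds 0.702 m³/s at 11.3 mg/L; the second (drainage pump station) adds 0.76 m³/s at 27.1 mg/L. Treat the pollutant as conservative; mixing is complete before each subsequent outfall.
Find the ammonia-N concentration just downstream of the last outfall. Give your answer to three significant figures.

3.40 mg/L

Outfall 1: combined Q = 8.142 m³/s; C = (7.440·0.2300 + 0.7020·11.30)/8.142 = 1.184 mg/L.
Outfall 2: combined Q = 8.902 m³/s; C = (8.142·1.184 + 0.7600·27.10)/8.902 = 3.397 mg/L.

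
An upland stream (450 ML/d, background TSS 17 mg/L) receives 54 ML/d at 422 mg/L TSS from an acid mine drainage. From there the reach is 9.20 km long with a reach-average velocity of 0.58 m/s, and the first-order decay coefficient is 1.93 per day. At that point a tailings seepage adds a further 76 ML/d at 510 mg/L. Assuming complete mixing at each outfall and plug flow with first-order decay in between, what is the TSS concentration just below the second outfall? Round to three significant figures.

104 mg/L

After mixing, C = (450.0·17.00 + 54.00·422.0) / 504.0 = 30440/504.0 = 60.39 mg/L; combined flow 504.0 ML/d.
Travel time t = 9.20·1000 / 0.58 = 15860 s = 4.406 h.
Applying C = C₀e^(−kt): 60.39 × 0.7016 = 42.37 mg/L.
Second outfall: C = (504.0·42.37 + 76.00·510.0)/580.0 = 103.6 mg/L.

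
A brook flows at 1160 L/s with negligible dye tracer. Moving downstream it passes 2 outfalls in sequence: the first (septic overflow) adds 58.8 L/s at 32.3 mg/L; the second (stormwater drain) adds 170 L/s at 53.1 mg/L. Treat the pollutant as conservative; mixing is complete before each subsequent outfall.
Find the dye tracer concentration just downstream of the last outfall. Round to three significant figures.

Outfall 1: combined Q = 1219 L/s; C = (1160·0 + 58.80·32.30)/1219 = 1.558 mg/L.
Outfall 2: combined Q = 1389 L/s; C = (1219·1.558 + 170.0·53.10)/1389 = 7.867 mg/L.

7.87 mg/L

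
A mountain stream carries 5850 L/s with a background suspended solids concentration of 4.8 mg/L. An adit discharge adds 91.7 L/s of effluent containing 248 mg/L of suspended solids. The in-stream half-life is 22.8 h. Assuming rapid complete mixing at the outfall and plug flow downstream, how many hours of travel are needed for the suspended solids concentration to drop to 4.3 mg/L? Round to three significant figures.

22.6 h

After mixing, C = (5850·4.800 + 91.70·248.0) / 5942 = 50820/5942 = 8.553 mg/L.
Half-life 22.8 h → k = ln 2 / 22.8 = 0.03040 h⁻¹ = 0.7296 d⁻¹.
8.553·exp(−k·t) = 4.3 → t = ln(8.553/4.3)/k = 81440 s = 22.62 h.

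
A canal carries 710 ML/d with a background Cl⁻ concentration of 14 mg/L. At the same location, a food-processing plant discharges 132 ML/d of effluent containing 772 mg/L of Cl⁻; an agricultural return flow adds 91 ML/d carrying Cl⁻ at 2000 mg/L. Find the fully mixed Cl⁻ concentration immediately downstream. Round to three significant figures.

Flow-weighted average: C = (710.0·14.00 + 132.0·772.0 + 91.00·2000) / 933.0 = 293800/933.0 = 314.9 mg/L.

315 mg/L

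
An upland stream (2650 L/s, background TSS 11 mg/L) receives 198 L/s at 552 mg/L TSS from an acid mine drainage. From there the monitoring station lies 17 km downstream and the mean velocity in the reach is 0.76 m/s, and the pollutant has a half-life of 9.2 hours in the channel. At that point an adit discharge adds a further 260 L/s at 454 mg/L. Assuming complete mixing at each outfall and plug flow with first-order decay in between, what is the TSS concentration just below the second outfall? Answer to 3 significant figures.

65.9 mg/L

After mixing, C = (2650·11.00 + 198.0·552.0) / 2848 = 138400/2848 = 48.61 mg/L; combined flow 2848 L/s.
Travel time t = 17·1000 / 0.76 = 22370 s = 6.213 h.
Half-life 9.2 h → k = ln 2 / 9.2 = 0.07534 h⁻¹ = 1.808 d⁻¹.
After decay, C = 48.61 × e^(−kt) = 48.61 × 0.6262 = 30.44 mg/L.
At the second outfall, C = (2848·30.44 + 260.0·454.0) / (2848 + 260.0) = 65.87 mg/L.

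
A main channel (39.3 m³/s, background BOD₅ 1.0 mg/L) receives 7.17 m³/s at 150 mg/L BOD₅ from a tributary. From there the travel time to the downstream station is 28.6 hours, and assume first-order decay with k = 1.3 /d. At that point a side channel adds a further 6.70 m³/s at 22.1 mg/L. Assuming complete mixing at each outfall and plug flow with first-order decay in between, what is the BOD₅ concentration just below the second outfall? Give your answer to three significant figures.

7.24 mg/L

Mixed concentration C = ΣQC/ΣQ = (39.30·1.000 + 7.170·150.0) / 46.47 = 1115/46.47 = 23.99 mg/L; combined flow 46.47 m³/s.
Applying C = C₀e^(−kt): 23.99 × 0.2124 = 5.096 mg/L.
Second outfall: C = (46.47·5.096 + 6.700·22.10)/53.17 = 7.239 mg/L.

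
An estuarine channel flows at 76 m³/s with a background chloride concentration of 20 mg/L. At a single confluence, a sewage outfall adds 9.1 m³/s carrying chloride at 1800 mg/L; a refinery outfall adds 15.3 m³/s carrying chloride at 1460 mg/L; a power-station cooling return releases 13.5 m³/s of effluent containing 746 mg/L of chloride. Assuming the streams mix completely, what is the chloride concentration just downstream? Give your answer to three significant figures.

442 mg/L

Mass balance: C = (76.00·20.00 + 9.100·1800 + 15.30·1460 + 13.50·746.0) / 113.9 = 50310/113.9 = 441.7 mg/L.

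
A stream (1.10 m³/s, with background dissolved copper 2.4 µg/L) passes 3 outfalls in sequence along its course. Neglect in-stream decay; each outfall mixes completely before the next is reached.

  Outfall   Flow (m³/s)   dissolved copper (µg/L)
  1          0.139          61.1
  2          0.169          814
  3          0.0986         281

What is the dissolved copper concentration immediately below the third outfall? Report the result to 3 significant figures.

117 µg/L

Below outfall 1: Q → 1.239 m³/s, C = (1.100·2.400 + 0.1390·61.10)/1.239 = 8.985 µg/L.
Below outfall 2: Q → 1.408 m³/s, C = (1.239·8.985 + 0.1690·814.0)/1.408 = 105.6 µg/L.
Below outfall 3: Q → 1.507 m³/s, C = (1.408·105.6 + 0.09860·281.0)/1.507 = 117.1 µg/L.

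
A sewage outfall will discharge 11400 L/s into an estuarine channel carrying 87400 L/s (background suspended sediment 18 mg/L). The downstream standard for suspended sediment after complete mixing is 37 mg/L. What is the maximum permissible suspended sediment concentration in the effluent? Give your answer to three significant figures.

183 mg/L

At the limit, (Qr·Cr + Qe·Cₑ)/(Qr + Qe) = 37:
Cₑ = (98800·37 − 87400·18.00) / 11400 = 182.7 mg/L.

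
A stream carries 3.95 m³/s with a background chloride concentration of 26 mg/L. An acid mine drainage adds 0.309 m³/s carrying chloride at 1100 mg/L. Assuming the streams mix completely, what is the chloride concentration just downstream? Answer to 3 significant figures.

After mixing, C = (3.950·26.00 + 0.3090·1100) / 4.259 = 442.6/4.259 = 103.9 mg/L.

104 mg/L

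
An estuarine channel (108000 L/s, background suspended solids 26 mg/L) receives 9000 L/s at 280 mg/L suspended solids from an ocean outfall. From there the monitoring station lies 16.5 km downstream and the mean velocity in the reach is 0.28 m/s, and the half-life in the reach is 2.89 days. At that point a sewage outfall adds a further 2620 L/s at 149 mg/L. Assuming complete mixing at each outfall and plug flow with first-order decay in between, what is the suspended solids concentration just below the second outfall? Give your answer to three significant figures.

41.1 mg/L

Mass balance: C = (108000·26.00 + 9000·280.0) / 117000 = 5328000/117000 = 45.54 mg/L; combined flow 117000 L/s.
Travel time t = 16.5·1000 / 0.28 = 58930 s = 16.37 h.
Half-life 2.89 d → k = ln 2 / 2.89 = 0.2398 d⁻¹.
Decay over the reach: 45.54·exp(−kt) = 45.54·0.8491 = 38.67 mg/L.
Second outfall: C = (117000·38.67 + 2620·149.0)/119600 = 41.08 mg/L.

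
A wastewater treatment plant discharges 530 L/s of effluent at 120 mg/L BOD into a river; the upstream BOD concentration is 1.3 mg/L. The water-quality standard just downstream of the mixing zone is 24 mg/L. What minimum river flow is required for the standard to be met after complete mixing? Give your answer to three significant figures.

Set C_mix = 24: (Q·1.300 + 530.0·120.0) / (Q + 530.0) = 24
→ Q = 530.0·(120.0 − 24)/(24 − 1.300) = 2241 L/s.

2240 L/s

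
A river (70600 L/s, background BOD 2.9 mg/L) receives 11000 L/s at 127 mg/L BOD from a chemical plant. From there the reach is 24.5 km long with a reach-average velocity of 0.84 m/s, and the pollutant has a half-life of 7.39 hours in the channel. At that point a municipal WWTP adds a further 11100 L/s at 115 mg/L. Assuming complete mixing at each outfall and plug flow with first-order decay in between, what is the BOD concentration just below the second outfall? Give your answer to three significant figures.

21.9 mg/L

Conservation of mass: C = (70600·2.900 + 11000·127.0) / 81600 = 1602000/81600 = 19.63 mg/L; combined flow 81600 L/s.
Travel time t = 24.5·1000 / 0.84 = 29170 s = 8.102 h.
Half-life 7.39 h → k = ln 2 / 7.39 = 0.09380 h⁻¹ = 2.251 d⁻¹.
After decay, C = 19.63 × e^(−kt) = 19.63 × 0.4677 = 9.181 mg/L.
At the second outfall, C = (81600·9.181 + 11100·115.0) / (81600 + 11100) = 21.85 mg/L.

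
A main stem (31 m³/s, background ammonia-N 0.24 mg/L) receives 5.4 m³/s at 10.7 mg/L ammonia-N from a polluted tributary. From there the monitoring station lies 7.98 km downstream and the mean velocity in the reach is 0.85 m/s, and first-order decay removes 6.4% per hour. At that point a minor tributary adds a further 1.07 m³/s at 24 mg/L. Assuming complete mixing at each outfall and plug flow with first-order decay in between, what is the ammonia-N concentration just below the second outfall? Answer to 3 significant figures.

2.15 mg/L

Mass balance: C = (31.00·0.2400 + 5.400·10.70) / 36.40 = 65.22/36.40 = 1.792 mg/L; combined flow 36.40 m³/s.
Travel time t = 7.98·1000 / 0.85 = 9388 s = 2.608 h.
6.4%/h lost → k = −ln(1 − 0.064) = 0.06614 h⁻¹.
First-order decay: C = 1.792·exp(−k·t) = 1.792·0.8416 = 1.508 mg/L.
Second outfall: C = (36.40·1.508 + 1.070·24.00)/37.47 = 2.150 mg/L.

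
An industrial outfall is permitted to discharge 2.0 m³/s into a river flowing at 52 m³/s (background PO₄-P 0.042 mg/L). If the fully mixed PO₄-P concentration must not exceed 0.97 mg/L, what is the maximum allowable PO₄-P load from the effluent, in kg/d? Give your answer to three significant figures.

4340 kg/d

Mass balance at the limit: 52.00·0.04200 + 2.000·Cₑ = 54.00·0.97 → Cₑ = 25.10 mg/L.
Load = 2.000 m³/s × 25.10 g/m³ × 86 400 s/d = 4337 kg/d.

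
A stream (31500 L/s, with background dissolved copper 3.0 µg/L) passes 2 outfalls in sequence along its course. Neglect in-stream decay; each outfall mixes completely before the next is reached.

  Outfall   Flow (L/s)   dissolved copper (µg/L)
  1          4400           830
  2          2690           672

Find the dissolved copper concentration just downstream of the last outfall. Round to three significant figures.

After outfall 1: Q = 31500 + 4400 = 35900 L/s; C = (31500·3.000 + 4400·830.0)/35900 = 104.4 µg/L.
After outfall 2: Q = 35900 + 2690 = 38590 L/s; C = (35900·104.4 + 2690·672.0)/38590 = 143.9 µg/L.

144 µg/L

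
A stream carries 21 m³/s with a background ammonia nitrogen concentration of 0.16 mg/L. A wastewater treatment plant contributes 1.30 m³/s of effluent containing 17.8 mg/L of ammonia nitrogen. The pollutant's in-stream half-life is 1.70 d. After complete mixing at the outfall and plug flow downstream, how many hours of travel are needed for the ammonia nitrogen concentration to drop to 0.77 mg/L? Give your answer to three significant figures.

25.5 h

After mixing, C = (21.00·0.1600 + 1.300·17.80) / 22.30 = 26.50/22.30 = 1.188 mg/L.
Half-life 1.70 d → k = ln 2 / 1.70 = 0.4077 d⁻¹.
1.188·exp(−k·t) = 0.77 → t = ln(1.188/0.77)/k = 91950 s = 25.54 h.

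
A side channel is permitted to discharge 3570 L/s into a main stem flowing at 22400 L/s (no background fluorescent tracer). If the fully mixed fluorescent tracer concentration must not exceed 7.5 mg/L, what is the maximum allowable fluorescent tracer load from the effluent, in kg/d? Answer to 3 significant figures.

Mass balance at the limit: 22400·0 + 3570·Cₑ = 25970·7.5 → Cₑ = 54.56 mg/L.
3570 L/s = 3.570 m³/s. Load = 3.570 m³/s × 54.56 g/m³ × 86 400 s/d = 16830 kg/d.

16800 kg/d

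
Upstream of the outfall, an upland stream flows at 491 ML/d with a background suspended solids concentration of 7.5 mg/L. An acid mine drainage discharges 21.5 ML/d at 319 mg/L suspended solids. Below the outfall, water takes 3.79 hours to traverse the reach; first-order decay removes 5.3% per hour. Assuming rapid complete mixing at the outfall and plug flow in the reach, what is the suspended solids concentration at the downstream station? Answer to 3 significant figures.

16.7 mg/L

Mass balance: C = (491.0·7.500 + 21.50·319.0) / 512.5 = 10540/512.5 = 20.57 mg/L.
5.3%/h lost → k = −ln(1 − 0.053) = 0.05446 h⁻¹.
Applying C = C₀e^(−kt): 20.57 × 0.8135 = 16.73 mg/L.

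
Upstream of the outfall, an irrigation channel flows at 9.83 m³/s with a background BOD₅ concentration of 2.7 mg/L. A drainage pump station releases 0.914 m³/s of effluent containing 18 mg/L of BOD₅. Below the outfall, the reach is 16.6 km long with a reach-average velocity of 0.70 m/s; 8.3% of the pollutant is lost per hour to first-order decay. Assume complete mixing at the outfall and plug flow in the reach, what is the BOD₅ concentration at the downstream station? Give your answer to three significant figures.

After mixing, C = (9.830·2.700 + 0.9140·18.00) / 10.74 = 42.99/10.74 = 4.002 mg/L.
Travel time t = 16.6·1000 / 0.70 = 23710 s = 6.587 h.
8.3%/h lost → k = −ln(1 − 0.083) = 0.08665 h⁻¹.
First-order decay: C = 4.002·exp(−k·t) = 4.002·0.5651 = 2.261 mg/L.

2.26 mg/L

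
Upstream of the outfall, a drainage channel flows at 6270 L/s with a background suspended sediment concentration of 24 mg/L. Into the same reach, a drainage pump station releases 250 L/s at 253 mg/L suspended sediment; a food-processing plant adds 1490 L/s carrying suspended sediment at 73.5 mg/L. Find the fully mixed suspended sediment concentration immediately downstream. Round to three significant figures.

40.4 mg/L

After mixing, C = (6270·24.00 + 250.0·253.0 + 1490·73.50) / 8010 = 323200/8010 = 40.36 mg/L.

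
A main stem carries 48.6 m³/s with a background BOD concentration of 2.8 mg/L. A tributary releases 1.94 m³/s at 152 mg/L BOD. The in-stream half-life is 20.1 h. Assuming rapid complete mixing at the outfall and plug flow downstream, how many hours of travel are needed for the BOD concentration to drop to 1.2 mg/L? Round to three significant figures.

Flow-weighted average: C = (48.60·2.800 + 1.940·152.0) / 50.54 = 431.0/50.54 = 8.527 mg/L.
Half-life 20.1 h → k = ln 2 / 20.1 = 0.03448 h⁻¹ = 0.8276 d⁻¹.
8.527·exp(−k·t) = 1.2 → t = ln(8.527/1.2)/k = 204700 s = 56.86 h.

56.9 h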